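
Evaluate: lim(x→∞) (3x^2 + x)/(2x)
This is an ∞/∞ indeterminate form.

Apply L'Hôpital's rule: differentiate numerator and denominator separately.
  f(x) = 3·x^2 + x   ⇒   f'(x) = 6·x + 1
  g(x) = 2·x   ⇒   g'(x) = 2
  lim(x→∞) f'(x)/g'(x) = lim(x→∞) (6·x + 1)/(2)
  = ∞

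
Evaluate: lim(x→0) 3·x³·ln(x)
This is a 0·∞ indeterminate form.

Rewrite 0·∞ as a quotient (0/0 or ∞/∞ form), then apply L'Hôpital's rule:
  lim(x→0) 3·x³·ln(x) = 0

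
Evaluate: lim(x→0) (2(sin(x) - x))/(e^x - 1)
This is a 0/0 indeterminate form.

Apply L'Hôpital's rule: differentiate numerator and denominator separately.
  f(x) = -2·x + 2·sin(x)   ⇒   f'(x) = 2·cos(x) - 2
  g(x) = e^(x) - 1   ⇒   g'(x) = e^(x)
  lim(x→0) f'(x)/g'(x) = lim(x→0) (2·cos(x) - 2)/(e^(x))
  = 0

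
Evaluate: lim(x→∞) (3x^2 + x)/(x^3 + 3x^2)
This is an ∞/∞ indeterminate form.

Apply L'Hôpital's rule: differentiate numerator and denominator separately.
  f(x) = 3·x^2 + x   ⇒   f'(x) = 6·x + 1
  g(x) = x^3 + 3·x^2   ⇒   g'(x) = 3·x^2 + 6·x
  lim(x→∞) f'(x)/g'(x) = lim(x→∞) (6·x + 1)/(3·x^2 + 6·x)
  = 0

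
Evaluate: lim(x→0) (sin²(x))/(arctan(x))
This is a 0/0 indeterminate form.

Apply L'Hôpital's rule: differentiate numerator and denominator separately.
  f(x) = sin(x)^2   ⇒   f'(x) = 2·sin(x)·cos(x)
  g(x) = atan(x)   ⇒   g'(x) = 1/(x^2 + 1)
  lim(x→0) f'(x)/g'(x) = lim(x→0) (2·sin(x)·cos(x))/(1/(x^2 + 1))
  = 0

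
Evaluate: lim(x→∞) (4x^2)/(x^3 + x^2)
This is an ∞/∞ indeterminate form.

Apply L'Hôpital's rule: differentiate numerator and denominator separately.
  f(x) = 4·x^2   ⇒   f'(x) = 8·x
  g(x) = x^3 + x^2   ⇒   g'(x) = 3·x^2 + 2·x
  lim(x→∞) f'(x)/g'(x) = lim(x→∞) (8·x)/(3·x^2 + 2·x)
  = 0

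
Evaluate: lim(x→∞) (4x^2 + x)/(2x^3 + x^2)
This is an ∞/∞ indeterminate form.

Apply L'Hôpital's rule: differentiate numerator and denominator separately.
  f(x) = 4·x^2 + x   ⇒   f'(x) = 8·x + 1
  g(x) = 2·x^3 + x^2   ⇒   g'(x) = 6·x^2 + 2·x
  lim(x→∞) f'(x)/g'(x) = lim(x→∞) (8·x + 1)/(6·x^2 + 2·x)
  = 0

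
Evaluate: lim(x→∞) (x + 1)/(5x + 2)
This is an ∞/∞ indeterminate form.

Apply L'Hôpital's rule: differentiate numerator and denominator separately.
  f(x) = x + 1   ⇒   f'(x) = 1
  g(x) = 5·x + 2   ⇒   g'(x) = 5
  lim(x→∞) f'(x)/g'(x) = lim(x→∞) (1)/(5)
  = 1/5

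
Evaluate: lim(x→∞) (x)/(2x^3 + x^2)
This is an ∞/∞ indeterminate form.

Apply L'Hôpital's rule: differentiate numerator and denominator separately.
  f(x) = x   ⇒   f'(x) = 1
  g(x) = 2·x^3 + x^2   ⇒   g'(x) = 6·x^2 + 2·x
  lim(x→∞) f'(x)/g'(x) = lim(x→∞) (1)/(6·x^2 + 2·x)
  = 0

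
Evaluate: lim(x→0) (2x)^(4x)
This is an exponential indeterminate form.

For exponential indeterminate forms, take the natural log:
  Let L = lim(x→0) (2x)^(4x)
  Then ln(L) = lim(x→0) [exponent × ln(base)]
  Evaluate using L'Hôpital or standard limits, then exponentiate.
  L = 1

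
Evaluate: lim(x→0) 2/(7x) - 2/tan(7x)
This is an ∞-∞ indeterminate form.

Combine fractions or rationalize to convert ∞-∞ to 0/0 form:
  lim(x→0) 2/(7x) - 2/tan(7x) = 0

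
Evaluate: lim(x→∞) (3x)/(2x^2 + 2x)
This is an ∞/∞ indeterminate form.

Apply L'Hôpital's rule: differentiate numerator and denominator separately.
  f(x) = 3·x   ⇒   f'(x) = 3
  g(x) = 2·x^2 + 2·x   ⇒   g'(x) = 4·x + 2
  lim(x→∞) f'(x)/g'(x) = lim(x→∞) (3)/(4·x + 2)
  = 0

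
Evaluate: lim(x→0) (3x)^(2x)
This is an exponential indeterminate form.

For exponential indeterminate forms, take the natural log:
  Let L = lim(x→0) (3x)^(2x)
  Then ln(L) = lim(x→0) [exponent × ln(base)]
  Evaluate using L'Hôpital or standard limits, then exponentiate.
  L = 1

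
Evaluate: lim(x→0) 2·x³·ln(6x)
This is a 0·∞ indeterminate form.

Rewrite 0·∞ as a quotient (0/0 or ∞/∞ form), then apply L'Hôpital's rule:
  lim(x→0) 2·x³·ln(6x) = 0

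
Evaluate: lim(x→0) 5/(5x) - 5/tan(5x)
This is an ∞-∞ indeterminate form.

Combine fractions or rationalize to convert ∞-∞ to 0/0 form:
  lim(x→0) 5/(5x) - 5/tan(5x) = 0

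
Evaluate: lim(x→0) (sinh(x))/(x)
This is a 0/0 indeterminate form.

Apply L'Hôpital's rule: differentiate numerator and denominator separately.
  f(x) = sinh(x)   ⇒   f'(x) = cosh(x)
  g(x) = x   ⇒   g'(x) = 1
  lim(x→0) f'(x)/g'(x) = lim(x→0) (cosh(x))/(1)
  = 1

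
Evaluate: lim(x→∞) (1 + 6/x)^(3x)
This is an exponential indeterminate form.

For exponential indeterminate forms, take the natural log:
  Let L = lim(x→∞) (1 + 6/x)^(3x)
  Then ln(L) = lim(x→∞) [exponent × ln(base)]
  Evaluate using L'Hôpital or standard limits, then exponentiate.
  L = e^(18)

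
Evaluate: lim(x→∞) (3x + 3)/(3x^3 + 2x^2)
This is an ∞/∞ indeterminate form.

Apply L'Hôpital's rule: differentiate numerator and denominator separately.
  f(x) = 3·x + 3   ⇒   f'(x) = 3
  g(x) = 3·x^3 + 2·x^2   ⇒   g'(x) = 9·x^2 + 4·x
  lim(x→∞) f'(x)/g'(x) = lim(x→∞) (3)/(9·x^2 + 4·x)
  = 0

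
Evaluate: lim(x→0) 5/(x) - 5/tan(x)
This is an ∞-∞ indeterminate form.

Combine fractions or rationalize to convert ∞-∞ to 0/0 form:
  lim(x→0) 5/(x) - 5/tan(x) = 0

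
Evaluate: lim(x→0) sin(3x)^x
This is an exponential indeterminate form.

For exponential indeterminate forms, take the natural log:
  Let L = lim(x→0) sin(3x)^x
  Then ln(L) = lim(x→0) [exponent × ln(base)]
  Evaluate using L'Hôpital or standard limits, then exponentiate.
  L = 1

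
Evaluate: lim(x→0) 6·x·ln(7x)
This is a 0·∞ indeterminate form.

Rewrite 0·∞ as a quotient (0/0 or ∞/∞ form), then apply L'Hôpital's rule:
  lim(x→0) 6·x·ln(7x) = 0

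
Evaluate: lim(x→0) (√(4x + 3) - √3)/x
This is a standard limit.

Factor or rationalize the expression:
  lim(x→0) (√(4x + 3) - √3)/x = 2·sqrt(3)/3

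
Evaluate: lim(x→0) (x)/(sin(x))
This is a 0/0 indeterminate form.

Apply L'Hôpital's rule: differentiate numerator and denominator separately.
  f(x) = x   ⇒   f'(x) = 1
  g(x) = sin(x)   ⇒   g'(x) = cos(x)
  lim(x→0) f'(x)/g'(x) = lim(x→0) (1)/(cos(x))
  = 1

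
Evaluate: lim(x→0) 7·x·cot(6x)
This is a 0·∞ indeterminate form.

Rewrite 0·∞ as a quotient (0/0 or ∞/∞ form), then apply L'Hôpital's rule:
  lim(x→0) 7·x·cot(6x) = 7/6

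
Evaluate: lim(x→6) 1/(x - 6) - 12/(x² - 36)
This is an ∞-∞ indeterminate form.

Combine fractions or rationalize to convert ∞-∞ to 0/0 form:
  lim(x→6) 1/(x - 6) - 12/(x² - 36) = 1/12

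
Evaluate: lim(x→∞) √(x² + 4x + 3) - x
This is an ∞-∞ indeterminate form.

Combine fractions or rationalize to convert ∞-∞ to 0/0 form:
  lim(x→∞) √(x² + 4x + 3) - x = 2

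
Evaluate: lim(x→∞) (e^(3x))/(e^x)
This is an ∞/∞ indeterminate form.

Apply L'Hôpital's rule: differentiate numerator and denominator separately.
  f(x) = e^(3·x)   ⇒   f'(x) = 3·e^(3·x)
  g(x) = e^(x)   ⇒   g'(x) = e^(x)
  lim(x→∞) f'(x)/g'(x) = lim(x→∞) (3·e^(3·x))/(e^(x))
  = ∞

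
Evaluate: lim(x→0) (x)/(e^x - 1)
This is a 0/0 indeterminate form.

Apply L'Hôpital's rule: differentiate numerator and denominator separately.
  f(x) = x   ⇒   f'(x) = 1
  g(x) = e^(x) - 1   ⇒   g'(x) = e^(x)
  lim(x→0) f'(x)/g'(x) = lim(x→0) (1)/(e^(x))
  = 1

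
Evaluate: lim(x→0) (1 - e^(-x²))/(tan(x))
This is a 0/0 indeterminate form.

Apply L'Hôpital's rule: differentiate numerator and denominator separately.
  f(x) = 1 - e^(-x^2)   ⇒   f'(x) = 2·x·e^(-x^2)
  g(x) = tan(x)   ⇒   g'(x) = tan(x)^2 + 1
  lim(x→0) f'(x)/g'(x) = lim(x→0) (2·x·e^(-x^2))/(tan(x)^2 + 1)
  = 0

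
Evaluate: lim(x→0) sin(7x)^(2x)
This is an exponential indeterminate form.

For exponential indeterminate forms, take the natural log:
  Let L = lim(x→0) sin(7x)^(2x)
  Then ln(L) = lim(x→0) [exponent × ln(base)]
  Evaluate using L'Hôpital or standard limits, then exponentiate.
  L = 1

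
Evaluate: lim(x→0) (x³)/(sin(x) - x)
This is a 0/0 indeterminate form.

Apply L'Hôpital's rule: differentiate numerator and denominator separately.
  f(x) = x^3   ⇒   f'(x) = 3·x^2
  g(x) = -x + sin(x)   ⇒   g'(x) = cos(x) - 1
  lim(x→0) f'(x)/g'(x) = lim(x→0) (3·x^2)/(cos(x) - 1)
  = -6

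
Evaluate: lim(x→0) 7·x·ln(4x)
This is a 0·∞ indeterminate form.

Rewrite 0·∞ as a quotient (0/0 or ∞/∞ form), then apply L'Hôpital's rule:
  lim(x→0) 7·x·ln(4x) = 0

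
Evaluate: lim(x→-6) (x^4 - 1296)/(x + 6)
This is a standard limit.

Factor or rationalize the expression:
  lim(x→-6) (x^4 - 1296)/(x + 6) = -864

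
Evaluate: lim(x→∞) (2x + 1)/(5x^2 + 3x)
This is an ∞/∞ indeterminate form.

Apply L'Hôpital's rule: differentiate numerator and denominator separately.
  f(x) = 2·x + 1   ⇒   f'(x) = 2
  g(x) = 5·x^2 + 3·x   ⇒   g'(x) = 10·x + 3
  lim(x→∞) f'(x)/g'(x) = lim(x→∞) (2)/(10·x + 3)
  = 0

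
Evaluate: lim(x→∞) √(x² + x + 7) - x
This is an ∞-∞ indeterminate form.

Combine fractions or rationalize to convert ∞-∞ to 0/0 form:
  lim(x→∞) √(x² + x + 7) - x = 1/2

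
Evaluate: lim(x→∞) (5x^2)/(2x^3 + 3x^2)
This is an ∞/∞ indeterminate form.

Apply L'Hôpital's rule: differentiate numerator and denominator separately.
  f(x) = 5·x^2   ⇒   f'(x) = 10·x
  g(x) = 2·x^3 + 3·x^2   ⇒   g'(x) = 6·x^2 + 6·x
  lim(x→∞) f'(x)/g'(x) = lim(x→∞) (10·x)/(6·x^2 + 6·x)
  = 0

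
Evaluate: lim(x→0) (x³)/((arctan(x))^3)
This is a 0/0 indeterminate form.

Apply L'Hôpital's rule: differentiate numerator and denominator separately.
  f(x) = x^3   ⇒   f'(x) = 3·x^2
  g(x) = atan(x)^3   ⇒   g'(x) = 3·atan(x)^2/(x^2 + 1)
  lim(x→0) f'(x)/g'(x) = lim(x→0) (3·x^2)/(3·atan(x)^2/(x^2 + 1))
  = 1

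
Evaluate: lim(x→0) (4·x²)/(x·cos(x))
This is a 0/0 indeterminate form.

Apply L'Hôpital's rule: differentiate numerator and denominator separately.
  f(x) = 4·x^2   ⇒   f'(x) = 8·x
  g(x) = x·cos(x)   ⇒   g'(x) = -x·sin(x) + cos(x)
  lim(x→0) f'(x)/g'(x) = lim(x→0) (8·x)/(-x·sin(x) + cos(x))
  = 0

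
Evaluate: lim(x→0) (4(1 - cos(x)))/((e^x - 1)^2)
This is a 0/0 indeterminate form.

Apply L'Hôpital's rule: differentiate numerator and denominator separately.
  f(x) = 4 - 4·cos(x)   ⇒   f'(x) = 4·sin(x)
  g(x) = (e^(x) - 1)^2   ⇒   g'(x) = 2·(e^(x) - 1)·e^(x)
  lim(x→0) f'(x)/g'(x) = lim(x→0) (4·sin(x))/(2·(e^(x) - 1)·e^(x))
  = 2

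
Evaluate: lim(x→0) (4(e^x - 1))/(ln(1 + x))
This is a 0/0 indeterminate form.

Apply L'Hôpital's rule: differentiate numerator and denominator separately.
  f(x) = 4·e^(x) - 4   ⇒   f'(x) = 4·e^(x)
  g(x) = ln(x + 1)   ⇒   g'(x) = 1/(x + 1)
  lim(x→0) f'(x)/g'(x) = lim(x→0) (4·e^(x))/(1/(x + 1))
  = 4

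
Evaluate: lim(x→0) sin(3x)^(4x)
This is an exponential indeterminate form.

For exponential indeterminate forms, take the natural log:
  Let L = lim(x→0) sin(3x)^(4x)
  Then ln(L) = lim(x→0) [exponent × ln(base)]
  Evaluate using L'Hôpital or standard limits, then exponentiate.
  L = 1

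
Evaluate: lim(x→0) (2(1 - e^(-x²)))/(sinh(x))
This is a 0/0 indeterminate form.

Apply L'Hôpital's rule: differentiate numerator and denominator separately.
  f(x) = 2 - 2·e^(-x^2)   ⇒   f'(x) = 4·x·e^(-x^2)
  g(x) = sinh(x)   ⇒   g'(x) = cosh(x)
  lim(x→0) f'(x)/g'(x) = lim(x→0) (4·x·e^(-x^2))/(cosh(x))
  = 0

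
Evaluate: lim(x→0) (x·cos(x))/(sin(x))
This is a 0/0 indeterminate form.

Apply L'Hôpital's rule: differentiate numerator and denominator separately.
  f(x) = x·cos(x)   ⇒   f'(x) = -x·sin(x) + cos(x)
  g(x) = sin(x)   ⇒   g'(x) = cos(x)
  lim(x→0) f'(x)/g'(x) = lim(x→0) (-x·sin(x) + cos(x))/(cos(x))
  = 1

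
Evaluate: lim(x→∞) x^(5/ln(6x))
This is an exponential indeterminate form.

For exponential indeterminate forms, take the natural log:
  Let L = lim(x→∞) x^(5/ln(6x))
  Then ln(L) = lim(x→∞) [exponent × ln(base)]
  Evaluate using L'Hôpital or standard limits, then exponentiate.
  L = e^(5)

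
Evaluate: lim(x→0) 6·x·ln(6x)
This is a 0·∞ indeterminate form.

Rewrite 0·∞ as a quotient (0/0 or ∞/∞ form), then apply L'Hôpital's rule:
  lim(x→0) 6·x·ln(6x) = 0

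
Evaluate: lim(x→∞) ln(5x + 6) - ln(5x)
This is an ∞-∞ indeterminate form.

Combine fractions or rationalize to convert ∞-∞ to 0/0 form:
  lim(x→∞) ln(5x + 6) - ln(5x) = 0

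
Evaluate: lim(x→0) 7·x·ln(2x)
This is a 0·∞ indeterminate form.

Rewrite 0·∞ as a quotient (0/0 or ∞/∞ form), then apply L'Hôpital's rule:
  lim(x→0) 7·x·ln(2x) = 0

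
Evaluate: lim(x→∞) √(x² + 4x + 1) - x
This is an ∞-∞ indeterminate form.

Combine fractions or rationalize to convert ∞-∞ to 0/0 form:
  lim(x→∞) √(x² + 4x + 1) - x = 2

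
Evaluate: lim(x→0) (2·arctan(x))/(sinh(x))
This is a 0/0 indeterminate form.

Apply L'Hôpital's rule: differentiate numerator and denominator separately.
  f(x) = 2·atan(x)   ⇒   f'(x) = 2/(x^2 + 1)
  g(x) = sinh(x)   ⇒   g'(x) = cosh(x)
  lim(x→0) f'(x)/g'(x) = lim(x→0) (2/(x^2 + 1))/(cosh(x))
  = 2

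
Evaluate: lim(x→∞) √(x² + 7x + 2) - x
This is an ∞-∞ indeterminate form.

Combine fractions or rationalize to convert ∞-∞ to 0/0 form:
  lim(x→∞) √(x² + 7x + 2) - x = 7/2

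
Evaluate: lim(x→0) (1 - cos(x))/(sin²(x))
This is a 0/0 indeterminate form.

Apply L'Hôpital's rule: differentiate numerator and denominator separately.
  f(x) = 1 - cos(x)   ⇒   f'(x) = sin(x)
  g(x) = sin(x)^2   ⇒   g'(x) = 2·sin(x)·cos(x)
  lim(x→0) f'(x)/g'(x) = lim(x→0) (sin(x))/(2·sin(x)·cos(x))
  = 1/2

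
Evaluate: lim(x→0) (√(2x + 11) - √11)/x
This is a standard limit.

Factor or rationalize the expression:
  lim(x→0) (√(2x + 11) - √11)/x = sqrt(11)/11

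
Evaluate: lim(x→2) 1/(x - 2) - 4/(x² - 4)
This is an ∞-∞ indeterminate form.

Combine fractions or rationalize to convert ∞-∞ to 0/0 form:
  lim(x→2) 1/(x - 2) - 4/(x² - 4) = 1/4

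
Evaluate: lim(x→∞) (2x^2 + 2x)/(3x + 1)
This is an ∞/∞ indeterminate form.

Apply L'Hôpital's rule: differentiate numerator and denominator separately.
  f(x) = 2·x^2 + 2·x   ⇒   f'(x) = 4·x + 2
  g(x) = 3·x + 1   ⇒   g'(x) = 3
  lim(x→∞) f'(x)/g'(x) = lim(x→∞) (4·x + 2)/(3)
  = ∞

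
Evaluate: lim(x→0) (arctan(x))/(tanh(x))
This is a 0/0 indeterminate form.

Apply L'Hôpital's rule: differentiate numerator and denominator separately.
  f(x) = atan(x)   ⇒   f'(x) = 1/(x^2 + 1)
  g(x) = tanh(x)   ⇒   g'(x) = 1 - tanh(x)^2
  lim(x→0) f'(x)/g'(x) = lim(x→0) (1/(x^2 + 1))/(1 - tanh(x)^2)
  = 1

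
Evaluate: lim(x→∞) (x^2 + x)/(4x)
This is an ∞/∞ indeterminate form.

Apply L'Hôpital's rule: differentiate numerator and denominator separately.
  f(x) = x^2 + x   ⇒   f'(x) = 2·x + 1
  g(x) = 4·x   ⇒   g'(x) = 4
  lim(x→∞) f'(x)/g'(x) = lim(x→∞) (2·x + 1)/(4)
  = ∞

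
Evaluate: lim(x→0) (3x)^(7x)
This is an exponential indeterminate form.

For exponential indeterminate forms, take the natural log:
  Let L = lim(x→0) (3x)^(7x)
  Then ln(L) = lim(x→0) [exponent × ln(base)]
  Evaluate using L'Hôpital or standard limits, then exponentiate.
  L = 1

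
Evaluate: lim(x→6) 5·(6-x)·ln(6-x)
This is a 0·∞ indeterminate form.

Rewrite 0·∞ as a quotient (0/0 or ∞/∞ form), then apply L'Hôpital's rule:
  lim(x→6) 5·(6-x)·ln(6-x) = 0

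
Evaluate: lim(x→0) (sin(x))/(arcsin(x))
This is a 0/0 indeterminate form.

Apply L'Hôpital's rule: differentiate numerator and denominator separately.
  f(x) = sin(x)   ⇒   f'(x) = cos(x)
  g(x) = asin(x)   ⇒   g'(x) = 1/sqrt(1 - x^2)
  lim(x→0) f'(x)/g'(x) = lim(x→0) (cos(x))/(1/sqrt(1 - x^2))
  = 1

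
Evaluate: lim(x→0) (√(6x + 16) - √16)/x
This is a standard limit.

Factor or rationalize the expression:
  lim(x→0) (√(6x + 16) - √16)/x = 3/4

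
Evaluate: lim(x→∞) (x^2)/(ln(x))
This is an ∞/∞ indeterminate form.

Apply L'Hôpital's rule: differentiate numerator and denominator separately.
  f(x) = x^2   ⇒   f'(x) = 2·x
  g(x) = ln(x)   ⇒   g'(x) = 1/x
  lim(x→∞) f'(x)/g'(x) = lim(x→∞) (2·x)/(1/x)
  = ∞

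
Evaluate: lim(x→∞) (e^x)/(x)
This is an ∞/∞ indeterminate form.

Apply L'Hôpital's rule: differentiate numerator and denominator separately.
  f(x) = e^(x)   ⇒   f'(x) = e^(x)
  g(x) = x   ⇒   g'(x) = 1
  lim(x→∞) f'(x)/g'(x) = lim(x→∞) (e^(x))/(1)
  = ∞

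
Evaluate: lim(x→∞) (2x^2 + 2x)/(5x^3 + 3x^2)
This is an ∞/∞ indeterminate form.

Apply L'Hôpital's rule: differentiate numerator and denominator separately.
  f(x) = 2·x^2 + 2·x   ⇒   f'(x) = 4·x + 2
  g(x) = 5·x^3 + 3·x^2   ⇒   g'(x) = 15·x^2 + 6·x
  lim(x→∞) f'(x)/g'(x) = lim(x→∞) (4·x + 2)/(15·x^2 + 6·x)
  = 0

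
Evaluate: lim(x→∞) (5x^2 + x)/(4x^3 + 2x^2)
This is an ∞/∞ indeterminate form.

Apply L'Hôpital's rule: differentiate numerator and denominator separately.
  f(x) = 5·x^2 + x   ⇒   f'(x) = 10·x + 1
  g(x) = 4·x^3 + 2·x^2   ⇒   g'(x) = 12·x^2 + 4·x
  lim(x→∞) f'(x)/g'(x) = lim(x→∞) (10·x + 1)/(12·x^2 + 4·x)
  = 0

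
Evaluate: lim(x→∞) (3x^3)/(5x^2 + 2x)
This is an ∞/∞ indeterminate form.

Apply L'Hôpital's rule: differentiate numerator and denominator separately.
  f(x) = 3·x^3   ⇒   f'(x) = 9·x^2
  g(x) = 5·x^2 + 2·x   ⇒   g'(x) = 10·x + 2
  lim(x→∞) f'(x)/g'(x) = lim(x→∞) (9·x^2)/(10·x + 2)
  = ∞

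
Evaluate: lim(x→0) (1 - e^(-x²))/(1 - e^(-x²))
This is a 0/0 indeterminate form.

Apply L'Hôpital's rule: differentiate numerator and denominator separately.
  f(x) = 1 - e^(-x^2)   ⇒   f'(x) = 2·x·e^(-x^2)
  g(x) = 1 - e^(-x^2)   ⇒   g'(x) = 2·x·e^(-x^2)
  lim(x→0) f'(x)/g'(x) = lim(x→0) (2·x·e^(-x^2))/(2·x·e^(-x^2))
  = 1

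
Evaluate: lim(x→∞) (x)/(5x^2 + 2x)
This is an ∞/∞ indeterminate form.

Apply L'Hôpital's rule: differentiate numerator and denominator separately.
  f(x) = x   ⇒   f'(x) = 1
  g(x) = 5·x^2 + 2·x   ⇒   g'(x) = 10·x + 2
  lim(x→∞) f'(x)/g'(x) = lim(x→∞) (1)/(10·x + 2)
  = 0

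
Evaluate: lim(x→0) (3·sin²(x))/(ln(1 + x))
This is a 0/0 indeterminate form.

Apply L'Hôpital's rule: differentiate numerator and denominator separately.
  f(x) = 3·sin(x)^2   ⇒   f'(x) = 6·sin(x)·cos(x)
  g(x) = ln(x + 1)   ⇒   g'(x) = 1/(x + 1)
  lim(x→0) f'(x)/g'(x) = lim(x→0) (6·sin(x)·cos(x))/(1/(x + 1))
  = 0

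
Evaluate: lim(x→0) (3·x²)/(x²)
This is a 0/0 indeterminate form.

Apply L'Hôpital's rule: differentiate numerator and denominator separately.
  f(x) = 3·x^2   ⇒   f'(x) = 6·x
  g(x) = x^2   ⇒   g'(x) = 2·x
  lim(x→0) f'(x)/g'(x) = lim(x→0) (6·x)/(2·x)
  = 3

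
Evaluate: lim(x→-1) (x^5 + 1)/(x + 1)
This is a standard limit.

Factor or rationalize the expression:
  lim(x→-1) (x^5 + 1)/(x + 1) = 5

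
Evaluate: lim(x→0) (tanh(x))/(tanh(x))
This is a 0/0 indeterminate form.

Apply L'Hôpital's rule: differentiate numerator and denominator separately.
  f(x) = tanh(x)   ⇒   f'(x) = 1 - tanh(x)^2
  g(x) = tanh(x)   ⇒   g'(x) = 1 - tanh(x)^2
  lim(x→0) f'(x)/g'(x) = lim(x→0) (1 - tanh(x)^2)/(1 - tanh(x)^2)
  = 1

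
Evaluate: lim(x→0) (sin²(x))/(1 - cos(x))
This is a 0/0 indeterminate form.

Apply L'Hôpital's rule: differentiate numerator and denominator separately.
  f(x) = sin(x)^2   ⇒   f'(x) = 2·sin(x)·cos(x)
  g(x) = 1 - cos(x)   ⇒   g'(x) = sin(x)
  lim(x→0) f'(x)/g'(x) = lim(x→0) (2·sin(x)·cos(x))/(sin(x))
  = 2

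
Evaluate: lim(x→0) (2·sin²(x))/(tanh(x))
This is a 0/0 indeterminate form.

Apply L'Hôpital's rule: differentiate numerator and denominator separately.
  f(x) = 2·sin(x)^2   ⇒   f'(x) = 4·sin(x)·cos(x)
  g(x) = tanh(x)   ⇒   g'(x) = 1 - tanh(x)^2
  lim(x→0) f'(x)/g'(x) = lim(x→0) (4·sin(x)·cos(x))/(1 - tanh(x)^2)
  = 0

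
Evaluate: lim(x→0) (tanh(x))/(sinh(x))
This is a 0/0 indeterminate form.

Apply L'Hôpital's rule: differentiate numerator and denominator separately.
  f(x) = tanh(x)   ⇒   f'(x) = 1 - tanh(x)^2
  g(x) = sinh(x)   ⇒   g'(x) = cosh(x)
  lim(x→0) f'(x)/g'(x) = lim(x→0) (1 - tanh(x)^2)/(cosh(x))
  = 1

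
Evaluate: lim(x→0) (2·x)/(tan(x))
This is a 0/0 indeterminate form.

Apply L'Hôpital's rule: differentiate numerator and denominator separately.
  f(x) = 2·x   ⇒   f'(x) = 2
  g(x) = tan(x)   ⇒   g'(x) = tan(x)^2 + 1
  lim(x→0) f'(x)/g'(x) = lim(x→0) (2)/(tan(x)^2 + 1)
  = 2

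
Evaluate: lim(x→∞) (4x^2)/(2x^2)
This is an ∞/∞ indeterminate form.

Apply L'Hôpital's rule: differentiate numerator and denominator separately.
  f(x) = 4·x^2   ⇒   f'(x) = 8·x
  g(x) = 2·x^2   ⇒   g'(x) = 4·x
  lim(x→∞) f'(x)/g'(x) = lim(x→∞) (8·x)/(4·x)
  = 2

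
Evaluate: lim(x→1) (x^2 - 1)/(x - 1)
This is a standard limit.

Factor or rationalize the expression:
  lim(x→1) (x^2 - 1)/(x - 1) = 2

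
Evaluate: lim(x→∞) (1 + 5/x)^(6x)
This is an exponential indeterminate form.

For exponential indeterminate forms, take the natural log:
  Let L = lim(x→∞) (1 + 5/x)^(6x)
  Then ln(L) = lim(x→∞) [exponent × ln(base)]
  Evaluate using L'Hôpital or standard limits, then exponentiate.
  L = e^(30)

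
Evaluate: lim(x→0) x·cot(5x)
This is a 0·∞ indeterminate form.

Rewrite 0·∞ as a quotient (0/0 or ∞/∞ form), then apply L'Hôpital's rule:
  lim(x→0) x·cot(5x) = 1/5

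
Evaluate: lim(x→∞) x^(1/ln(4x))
This is an exponential indeterminate form.

For exponential indeterminate forms, take the natural log:
  Let L = lim(x→∞) x^(1/ln(4x))
  Then ln(L) = lim(x→∞) [exponent × ln(base)]
  Evaluate using L'Hôpital or standard limits, then exponentiate.
  L = e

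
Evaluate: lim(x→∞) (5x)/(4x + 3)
This is an ∞/∞ indeterminate form.

Apply L'Hôpital's rule: differentiate numerator and denominator separately.
  f(x) = 5·x   ⇒   f'(x) = 5
  g(x) = 4·x + 3   ⇒   g'(x) = 4
  lim(x→∞) f'(x)/g'(x) = lim(x→∞) (5)/(4)
  = 5/4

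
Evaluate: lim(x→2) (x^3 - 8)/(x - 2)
This is a standard limit.

Factor or rationalize the expression:
  lim(x→2) (x^3 - 8)/(x - 2) = 12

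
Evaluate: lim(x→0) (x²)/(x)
This is a 0/0 indeterminate form.

Apply L'Hôpital's rule: differentiate numerator and denominator separately.
  f(x) = x^2   ⇒   f'(x) = 2·x
  g(x) = x   ⇒   g'(x) = 1
  lim(x→0) f'(x)/g'(x) = lim(x→0) (2·x)/(1)
  = 0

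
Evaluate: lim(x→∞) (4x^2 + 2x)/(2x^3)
This is an ∞/∞ indeterminate form.

Apply L'Hôpital's rule: differentiate numerator and denominator separately.
  f(x) = 4·x^2 + 2·x   ⇒   f'(x) = 8·x + 2
  g(x) = 2·x^3   ⇒   g'(x) = 6·x^2
  lim(x→∞) f'(x)/g'(x) = lim(x→∞) (8·x + 2)/(6·x^2)
  = 0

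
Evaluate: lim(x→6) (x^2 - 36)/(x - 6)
This is a standard limit.

Factor or rationalize the expression:
  lim(x→6) (x^2 - 36)/(x - 6) = 12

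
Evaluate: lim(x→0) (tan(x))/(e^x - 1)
This is a 0/0 indeterminate form.

Apply L'Hôpital's rule: differentiate numerator and denominator separately.
  f(x) = tan(x)   ⇒   f'(x) = tan(x)^2 + 1
  g(x) = e^(x) - 1   ⇒   g'(x) = e^(x)
  lim(x→0) f'(x)/g'(x) = lim(x→0) (tan(x)^2 + 1)/(e^(x))
  = 1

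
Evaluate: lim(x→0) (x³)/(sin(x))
This is a 0/0 indeterminate form.

Apply L'Hôpital's rule: differentiate numerator and denominator separately.
  f(x) = x^3   ⇒   f'(x) = 3·x^2
  g(x) = sin(x)   ⇒   g'(x) = cos(x)
  lim(x→0) f'(x)/g'(x) = lim(x→0) (3·x^2)/(cos(x))
  = 0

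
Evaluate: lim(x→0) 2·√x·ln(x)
This is a 0·∞ indeterminate form.

Rewrite 0·∞ as a quotient (0/0 or ∞/∞ form), then apply L'Hôpital's rule:
  lim(x→0) 2·√x·ln(x) = 0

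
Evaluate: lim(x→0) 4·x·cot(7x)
This is a 0·∞ indeterminate form.

Rewrite 0·∞ as a quotient (0/0 or ∞/∞ form), then apply L'Hôpital's rule:
  lim(x→0) 4·x·cot(7x) = 4/7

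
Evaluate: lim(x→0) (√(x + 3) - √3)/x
This is a standard limit.

Factor or rationalize the expression:
  lim(x→0) (√(x + 3) - √3)/x = sqrt(3)/6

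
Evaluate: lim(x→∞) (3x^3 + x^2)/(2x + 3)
This is an ∞/∞ indeterminate form.

Apply L'Hôpital's rule: differentiate numerator and denominator separately.
  f(x) = 3·x^3 + x^2   ⇒   f'(x) = 9·x^2 + 2·x
  g(x) = 2·x + 3   ⇒   g'(x) = 2
  lim(x→∞) f'(x)/g'(x) = lim(x→∞) (9·x^2 + 2·x)/(2)
  = ∞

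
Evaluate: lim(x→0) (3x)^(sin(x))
This is an exponential indeterminate form.

For exponential indeterminate forms, take the natural log:
  Let L = lim(x→0) (3x)^(sin(x))
  Then ln(L) = lim(x→0) [exponent × ln(base)]
  Evaluate using L'Hôpital or standard limits, then exponentiate.
  L = 1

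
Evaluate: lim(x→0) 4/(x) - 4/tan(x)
This is an ∞-∞ indeterminate form.

Combine fractions or rationalize to convert ∞-∞ to 0/0 form:
  lim(x→0) 4/(x) - 4/tan(x) = 0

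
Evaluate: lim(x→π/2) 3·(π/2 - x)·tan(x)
This is a 0·∞ indeterminate form.

Rewrite 0·∞ as a quotient (0/0 or ∞/∞ form), then apply L'Hôpital's rule:
  lim(x→π/2) 3·(π/2 - x)·tan(x) = 3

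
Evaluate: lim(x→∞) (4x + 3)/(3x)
This is an ∞/∞ indeterminate form.

Apply L'Hôpital's rule: differentiate numerator and denominator separately.
  f(x) = 4·x + 3   ⇒   f'(x) = 4
  g(x) = 3·x   ⇒   g'(x) = 3
  lim(x→∞) f'(x)/g'(x) = lim(x→∞) (4)/(3)
  = 4/3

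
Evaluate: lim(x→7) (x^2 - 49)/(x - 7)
This is a standard limit.

Factor or rationalize the expression:
  lim(x→7) (x^2 - 49)/(x - 7) = 14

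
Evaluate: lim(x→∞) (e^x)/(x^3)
This is an ∞/∞ indeterminate form.

Apply L'Hôpital's rule: differentiate numerator and denominator separately.
  f(x) = e^(x)   ⇒   f'(x) = e^(x)
  g(x) = x^3   ⇒   g'(x) = 3·x^2
  lim(x→∞) f'(x)/g'(x) = lim(x→∞) (e^(x))/(3·x^2)
  = ∞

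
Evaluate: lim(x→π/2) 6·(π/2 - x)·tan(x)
This is a 0·∞ indeterminate form.

Rewrite 0·∞ as a quotient (0/0 or ∞/∞ form), then apply L'Hôpital's rule:
  lim(x→π/2) 6·(π/2 - x)·tan(x) = 6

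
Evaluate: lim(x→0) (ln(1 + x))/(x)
This is a 0/0 indeterminate form.

Apply L'Hôpital's rule: differentiate numerator and denominator separately.
  f(x) = ln(x + 1)   ⇒   f'(x) = 1/(x + 1)
  g(x) = x   ⇒   g'(x) = 1
  lim(x→0) f'(x)/g'(x) = lim(x→0) (1/(x + 1))/(1)
  = 1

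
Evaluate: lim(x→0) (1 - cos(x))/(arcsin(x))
This is a 0/0 indeterminate form.

Apply L'Hôpital's rule: differentiate numerator and denominator separately.
  f(x) = 1 - cos(x)   ⇒   f'(x) = sin(x)
  g(x) = asin(x)   ⇒   g'(x) = 1/sqrt(1 - x^2)
  lim(x→0) f'(x)/g'(x) = lim(x→0) (sin(x))/(1/sqrt(1 - x^2))
  = 0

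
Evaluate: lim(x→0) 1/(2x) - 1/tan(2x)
This is an ∞-∞ indeterminate form.

Combine fractions or rationalize to convert ∞-∞ to 0/0 form:
  lim(x→0) 1/(2x) - 1/tan(2x) = 0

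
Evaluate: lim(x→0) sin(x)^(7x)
This is an exponential indeterminate form.

For exponential indeterminate forms, take the natural log:
  Let L = lim(x→0) sin(x)^(7x)
  Then ln(L) = lim(x→0) [exponent × ln(base)]
  Evaluate using L'Hôpital or standard limits, then exponentiate.
  L = 1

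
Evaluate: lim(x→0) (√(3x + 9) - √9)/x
This is a standard limit.

Factor or rationalize the expression:
  lim(x→0) (√(3x + 9) - √9)/x = 1/2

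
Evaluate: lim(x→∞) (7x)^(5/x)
This is an exponential indeterminate form.

For exponential indeterminate forms, take the natural log:
  Let L = lim(x→∞) (7x)^(5/x)
  Then ln(L) = lim(x→∞) [exponent × ln(base)]
  Evaluate using L'Hôpital or standard limits, then exponentiate.
  L = 1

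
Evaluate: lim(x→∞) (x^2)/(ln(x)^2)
This is an ∞/∞ indeterminate form.

Apply L'Hôpital's rule: differentiate numerator and denominator separately.
  f(x) = x^2   ⇒   f'(x) = 2·x
  g(x) = ln(x)^2   ⇒   g'(x) = 2·ln(x)/x
  lim(x→∞) f'(x)/g'(x) = lim(x→∞) (2·x)/(2·ln(x)/x)
  = ∞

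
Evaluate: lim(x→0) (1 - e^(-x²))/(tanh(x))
This is a 0/0 indeterminate form.

Apply L'Hôpital's rule: differentiate numerator and denominator separately.
  f(x) = 1 - e^(-x^2)   ⇒   f'(x) = 2·x·e^(-x^2)
  g(x) = tanh(x)   ⇒   g'(x) = 1 - tanh(x)^2
  lim(x→0) f'(x)/g'(x) = lim(x→0) (2·x·e^(-x^2))/(1 - tanh(x)^2)
  = 0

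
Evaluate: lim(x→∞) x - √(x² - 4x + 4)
This is an ∞-∞ indeterminate form.

Combine fractions or rationalize to convert ∞-∞ to 0/0 form:
  lim(x→∞) x - √(x² - 4x + 4) = 2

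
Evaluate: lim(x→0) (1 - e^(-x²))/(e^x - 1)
This is a 0/0 indeterminate form.

Apply L'Hôpital's rule: differentiate numerator and denominator separately.
  f(x) = 1 - e^(-x^2)   ⇒   f'(x) = 2·x·e^(-x^2)
  g(x) = e^(x) - 1   ⇒   g'(x) = e^(x)
  lim(x→0) f'(x)/g'(x) = lim(x→0) (2·x·e^(-x^2))/(e^(x))
  = 0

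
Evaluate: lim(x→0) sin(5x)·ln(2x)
This is a 0·∞ indeterminate form.

Rewrite 0·∞ as a quotient (0/0 or ∞/∞ form), then apply L'Hôpital's rule:
  lim(x→0) sin(5x)·ln(2x) = 0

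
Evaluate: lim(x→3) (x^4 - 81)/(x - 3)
This is a standard limit.

Factor or rationalize the expression:
  lim(x→3) (x^4 - 81)/(x - 3) = 108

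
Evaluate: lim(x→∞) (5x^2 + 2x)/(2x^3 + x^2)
This is an ∞/∞ indeterminate form.

Apply L'Hôpital's rule: differentiate numerator and denominator separately.
  f(x) = 5·x^2 + 2·x   ⇒   f'(x) = 10·x + 2
  g(x) = 2·x^3 + x^2   ⇒   g'(x) = 6·x^2 + 2·x
  lim(x→∞) f'(x)/g'(x) = lim(x→∞) (10·x + 2)/(6·x^2 + 2·x)
  = 0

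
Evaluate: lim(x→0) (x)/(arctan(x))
This is a 0/0 indeterminate form.

Apply L'Hôpital's rule: differentiate numerator and denominator separately.
  f(x) = x   ⇒   f'(x) = 1
  g(x) = atan(x)   ⇒   g'(x) = 1/(x^2 + 1)
  lim(x→0) f'(x)/g'(x) = lim(x→0) (1)/(1/(x^2 + 1))
  = 1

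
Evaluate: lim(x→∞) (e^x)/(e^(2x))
This is an ∞/∞ indeterminate form.

Apply L'Hôpital's rule: differentiate numerator and denominator separately.
  f(x) = e^(x)   ⇒   f'(x) = e^(x)
  g(x) = e^(2·x)   ⇒   g'(x) = 2·e^(2·x)
  lim(x→∞) f'(x)/g'(x) = lim(x→∞) (e^(x))/(2·e^(2·x))
  = 0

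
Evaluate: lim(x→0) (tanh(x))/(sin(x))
This is a 0/0 indeterminate form.

Apply L'Hôpital's rule: differentiate numerator and denominator separately.
  f(x) = tanh(x)   ⇒   f'(x) = 1 - tanh(x)^2
  g(x) = sin(x)   ⇒   g'(x) = cos(x)
  lim(x→0) f'(x)/g'(x) = lim(x→0) (1 - tanh(x)^2)/(cos(x))
  = 1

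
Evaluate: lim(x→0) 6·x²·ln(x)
This is a 0·∞ indeterminate form.

Rewrite 0·∞ as a quotient (0/0 or ∞/∞ form), then apply L'Hôpital's rule:
  lim(x→0) 6·x²·ln(x) = 0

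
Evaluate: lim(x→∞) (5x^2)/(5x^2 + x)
This is an ∞/∞ indeterminate form.

Apply L'Hôpital's rule: differentiate numerator and denominator separately.
  f(x) = 5·x^2   ⇒   f'(x) = 10·x
  g(x) = 5·x^2 + x   ⇒   g'(x) = 10·x + 1
  lim(x→∞) f'(x)/g'(x) = lim(x→∞) (10·x)/(10·x + 1)
  = 1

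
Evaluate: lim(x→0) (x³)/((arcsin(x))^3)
This is a 0/0 indeterminate form.

Apply L'Hôpital's rule: differentiate numerator and denominator separately.
  f(x) = x^3   ⇒   f'(x) = 3·x^2
  g(x) = asin(x)^3   ⇒   g'(x) = 3·asin(x)^2/sqrt(1 - x^2)
  lim(x→0) f'(x)/g'(x) = lim(x→0) (3·x^2)/(3·asin(x)^2/sqrt(1 - x^2))
  = 1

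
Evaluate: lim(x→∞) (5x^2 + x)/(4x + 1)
This is an ∞/∞ indeterminate form.

Apply L'Hôpital's rule: differentiate numerator and denominator separately.
  f(x) = 5·x^2 + x   ⇒   f'(x) = 10·x + 1
  g(x) = 4·x + 1   ⇒   g'(x) = 4
  lim(x→∞) f'(x)/g'(x) = lim(x→∞) (10·x + 1)/(4)
  = ∞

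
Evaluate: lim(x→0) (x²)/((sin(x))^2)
This is a 0/0 indeterminate form.

Apply L'Hôpital's rule: differentiate numerator and denominator separately.
  f(x) = x^2   ⇒   f'(x) = 2·x
  g(x) = sin(x)^2   ⇒   g'(x) = 2·sin(x)·cos(x)
  lim(x→0) f'(x)/g'(x) = lim(x→0) (2·x)/(2·sin(x)·cos(x))
  = 1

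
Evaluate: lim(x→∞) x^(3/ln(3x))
This is an exponential indeterminate form.

For exponential indeterminate forms, take the natural log:
  Let L = lim(x→∞) x^(3/ln(3x))
  Then ln(L) = lim(x→∞) [exponent × ln(base)]
  Evaluate using L'Hôpital or standard limits, then exponentiate.
  L = e^(3)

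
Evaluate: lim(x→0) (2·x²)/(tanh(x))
This is a 0/0 indeterminate form.

Apply L'Hôpital's rule: differentiate numerator and denominator separately.
  f(x) = 2·x^2   ⇒   f'(x) = 4·x
  g(x) = tanh(x)   ⇒   g'(x) = 1 - tanh(x)^2
  lim(x→0) f'(x)/g'(x) = lim(x→0) (4·x)/(1 - tanh(x)^2)
  = 0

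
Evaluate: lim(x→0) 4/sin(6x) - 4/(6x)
This is an ∞-∞ indeterminate form.

Combine fractions or rationalize to convert ∞-∞ to 0/0 form:
  lim(x→0) 4/sin(6x) - 4/(6x) = 0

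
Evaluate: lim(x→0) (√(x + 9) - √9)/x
This is a standard limit.

Factor or rationalize the expression:
  lim(x→0) (√(x + 9) - √9)/x = 1/6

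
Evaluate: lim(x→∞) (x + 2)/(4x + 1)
This is an ∞/∞ indeterminate form.

Apply L'Hôpital's rule: differentiate numerator and denominator separately.
  f(x) = x + 2   ⇒   f'(x) = 1
  g(x) = 4·x + 1   ⇒   g'(x) = 4
  lim(x→∞) f'(x)/g'(x) = lim(x→∞) (1)/(4)
  = 1/4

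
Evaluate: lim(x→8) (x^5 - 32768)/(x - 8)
This is a standard limit.

Factor or rationalize the expression:
  lim(x→8) (x^5 - 32768)/(x - 8) = 20480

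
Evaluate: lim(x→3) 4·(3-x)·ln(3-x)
This is a 0·∞ indeterminate form.

Rewrite 0·∞ as a quotient (0/0 or ∞/∞ form), then apply L'Hôpital's rule:
  lim(x→3) 4·(3-x)·ln(3-x) = 0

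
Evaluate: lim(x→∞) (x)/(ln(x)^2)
This is an ∞/∞ indeterminate form.

Apply L'Hôpital's rule: differentiate numerator and denominator separately.
  f(x) = x   ⇒   f'(x) = 1
  g(x) = ln(x)^2   ⇒   g'(x) = 2·ln(x)/x
  lim(x→∞) f'(x)/g'(x) = lim(x→∞) (1)/(2·ln(x)/x)
  = ∞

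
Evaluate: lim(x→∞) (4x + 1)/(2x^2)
This is an ∞/∞ indeterminate form.

Apply L'Hôpital's rule: differentiate numerator and denominator separately.
  f(x) = 4·x + 1   ⇒   f'(x) = 4
  g(x) = 2·x^2   ⇒   g'(x) = 4·x
  lim(x→∞) f'(x)/g'(x) = lim(x→∞) (4)/(4·x)
  = 0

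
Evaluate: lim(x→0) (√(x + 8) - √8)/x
This is a standard limit.

Factor or rationalize the expression:
  lim(x→0) (√(x + 8) - √8)/x = sqrt(2)/8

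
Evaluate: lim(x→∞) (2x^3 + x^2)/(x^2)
This is an ∞/∞ indeterminate form.

Apply L'Hôpital's rule: differentiate numerator and denominator separately.
  f(x) = 2·x^3 + x^2   ⇒   f'(x) = 6·x^2 + 2·x
  g(x) = x^2   ⇒   g'(x) = 2·x
  lim(x→∞) f'(x)/g'(x) = lim(x→∞) (6·x^2 + 2·x)/(2·x)
  = ∞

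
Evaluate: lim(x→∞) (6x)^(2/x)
This is an exponential indeterminate form.

For exponential indeterminate forms, take the natural log:
  Let L = lim(x→∞) (6x)^(2/x)
  Then ln(L) = lim(x→∞) [exponent × ln(base)]
  Evaluate using L'Hôpital or standard limits, then exponentiate.
  L = 1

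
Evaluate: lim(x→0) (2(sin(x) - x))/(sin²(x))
This is a 0/0 indeterminate form.

Apply L'Hôpital's rule: differentiate numerator and denominator separately.
  f(x) = -2·x + 2·sin(x)   ⇒   f'(x) = 2·cos(x) - 2
  g(x) = sin(x)^2   ⇒   g'(x) = 2·sin(x)·cos(x)
  lim(x→0) f'(x)/g'(x) = lim(x→0) (2·cos(x) - 2)/(2·sin(x)·cos(x))
  = 0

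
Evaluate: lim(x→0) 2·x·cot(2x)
This is a 0·∞ indeterminate form.

Rewrite 0·∞ as a quotient (0/0 or ∞/∞ form), then apply L'Hôpital's rule:
  lim(x→0) 2·x·cot(2x) = 1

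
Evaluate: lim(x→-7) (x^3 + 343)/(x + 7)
This is a standard limit.

Factor or rationalize the expression:
  lim(x→-7) (x^3 + 343)/(x + 7) = 147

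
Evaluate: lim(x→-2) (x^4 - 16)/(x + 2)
This is a standard limit.

Factor or rationalize the expression:
  lim(x→-2) (x^4 - 16)/(x + 2) = -32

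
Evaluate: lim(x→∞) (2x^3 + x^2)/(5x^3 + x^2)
This is an ∞/∞ indeterminate form.

Apply L'Hôpital's rule: differentiate numerator and denominator separately.
  f(x) = 2·x^3 + x^2   ⇒   f'(x) = 6·x^2 + 2·x
  g(x) = 5·x^3 + x^2   ⇒   g'(x) = 15·x^2 + 2·x
  lim(x→∞) f'(x)/g'(x) = lim(x→∞) (6·x^2 + 2·x)/(15·x^2 + 2·x)
  = 2/5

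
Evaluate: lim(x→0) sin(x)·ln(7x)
This is a 0·∞ indeterminate form.

Rewrite 0·∞ as a quotient (0/0 or ∞/∞ form), then apply L'Hôpital's rule:
  lim(x→0) sin(x)·ln(7x) = 0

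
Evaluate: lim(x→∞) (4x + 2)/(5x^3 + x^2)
This is an ∞/∞ indeterminate form.

Apply L'Hôpital's rule: differentiate numerator and denominator separately.
  f(x) = 4·x + 2   ⇒   f'(x) = 4
  g(x) = 5·x^3 + x^2   ⇒   g'(x) = 15·x^2 + 2·x
  lim(x→∞) f'(x)/g'(x) = lim(x→∞) (4)/(15·x^2 + 2·x)
  = 0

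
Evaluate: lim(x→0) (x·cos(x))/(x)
This is a 0/0 indeterminate form.

Apply L'Hôpital's rule: differentiate numerator and denominator separately.
  f(x) = x·cos(x)   ⇒   f'(x) = -x·sin(x) + cos(x)
  g(x) = x   ⇒   g'(x) = 1
  lim(x→0) f'(x)/g'(x) = lim(x→0) (-x·sin(x) + cos(x))/(1)
  = 1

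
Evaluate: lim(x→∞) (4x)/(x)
This is an ∞/∞ indeterminate form.

Apply L'Hôpital's rule: differentiate numerator and denominator separately.
  f(x) = 4·x   ⇒   f'(x) = 4
  g(x) = x   ⇒   g'(x) = 1
  lim(x→∞) f'(x)/g'(x) = lim(x→∞) (4)/(1)
  = 4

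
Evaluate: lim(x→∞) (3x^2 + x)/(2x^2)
This is an ∞/∞ indeterminate form.

Apply L'Hôpital's rule: differentiate numerator and denominator separately.
  f(x) = 3·x^2 + x   ⇒   f'(x) = 6·x + 1
  g(x) = 2·x^2   ⇒   g'(x) = 4·x
  lim(x→∞) f'(x)/g'(x) = lim(x→∞) (6·x + 1)/(4·x)
  = 3/2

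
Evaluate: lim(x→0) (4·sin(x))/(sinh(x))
This is a 0/0 indeterminate form.

Apply L'Hôpital's rule: differentiate numerator and denominator separately.
  f(x) = 4·sin(x)   ⇒   f'(x) = 4·cos(x)
  g(x) = sinh(x)   ⇒   g'(x) = cosh(x)
  lim(x→0) f'(x)/g'(x) = lim(x→0) (4·cos(x))/(cosh(x))
  = 4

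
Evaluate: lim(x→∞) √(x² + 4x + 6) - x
This is an ∞-∞ indeterminate form.

Combine fractions or rationalize to convert ∞-∞ to 0/0 form:
  lim(x→∞) √(x² + 4x + 6) - x = 2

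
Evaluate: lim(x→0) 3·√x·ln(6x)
This is a 0·∞ indeterminate form.

Rewrite 0·∞ as a quotient (0/0 or ∞/∞ form), then apply L'Hôpital's rule:
  lim(x→0) 3·√x·ln(6x) = 0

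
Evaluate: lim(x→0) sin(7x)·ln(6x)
This is a 0·∞ indeterminate form.

Rewrite 0·∞ as a quotient (0/0 or ∞/∞ form), then apply L'Hôpital's rule:
  lim(x→0) sin(7x)·ln(6x) = 0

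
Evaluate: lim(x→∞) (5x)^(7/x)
This is an exponential indeterminate form.

For exponential indeterminate forms, take the natural log:
  Let L = lim(x→∞) (5x)^(7/x)
  Then ln(L) = lim(x→∞) [exponent × ln(base)]
  Evaluate using L'Hôpital or standard limits, then exponentiate.
  L = 1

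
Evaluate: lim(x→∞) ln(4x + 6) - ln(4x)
This is an ∞-∞ indeterminate form.

Combine fractions or rationalize to convert ∞-∞ to 0/0 form:
  lim(x→∞) ln(4x + 6) - ln(4x) = 0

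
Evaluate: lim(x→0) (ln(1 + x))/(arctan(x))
This is a 0/0 indeterminate form.

Apply L'Hôpital's rule: differentiate numerator and denominator separately.
  f(x) = ln(x + 1)   ⇒   f'(x) = 1/(x + 1)
  g(x) = atan(x)   ⇒   g'(x) = 1/(x^2 + 1)
  lim(x→0) f'(x)/g'(x) = lim(x→0) (1/(x + 1))/(1/(x^2 + 1))
  = 1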